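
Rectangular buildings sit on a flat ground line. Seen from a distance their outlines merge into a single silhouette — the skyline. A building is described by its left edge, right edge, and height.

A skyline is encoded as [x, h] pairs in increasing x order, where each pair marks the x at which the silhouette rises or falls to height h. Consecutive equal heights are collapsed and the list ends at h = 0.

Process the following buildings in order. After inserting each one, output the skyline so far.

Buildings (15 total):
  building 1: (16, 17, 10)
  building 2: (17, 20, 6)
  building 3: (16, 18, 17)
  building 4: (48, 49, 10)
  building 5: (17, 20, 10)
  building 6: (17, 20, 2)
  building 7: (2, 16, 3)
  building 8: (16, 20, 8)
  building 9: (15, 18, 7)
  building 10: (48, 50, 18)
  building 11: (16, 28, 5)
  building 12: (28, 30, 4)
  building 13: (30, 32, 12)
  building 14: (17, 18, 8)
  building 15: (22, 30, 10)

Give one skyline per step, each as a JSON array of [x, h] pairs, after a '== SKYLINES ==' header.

== SKYLINES ==
[[16,10],[17,0]]
[[16,10],[17,6],[20,0]]
[[16,17],[18,6],[20,0]]
[[16,17],[18,6],[20,0],[48,10],[49,0]]
[[16,17],[18,10],[20,0],[48,10],[49,0]]
[[16,17],[18,10],[20,0],[48,10],[49,0]]
[[2,3],[16,17],[18,10],[20,0],[48,10],[49,0]]
[[2,3],[16,17],[18,10],[20,0],[48,10],[49,0]]
[[2,3],[15,7],[16,17],[18,10],[20,0],[48,10],[49,0]]
[[2,3],[15,7],[16,17],[18,10],[20,0],[48,18],[50,0]]
[[2,3],[15,7],[16,17],[18,10],[20,5],[28,0],[48,18],[50,0]]
[[2,3],[15,7],[16,17],[18,10],[20,5],[28,4],[30,0],[48,18],[50,0]]
[[2,3],[15,7],[16,17],[18,10],[20,5],[28,4],[30,12],[32,0],[48,18],[50,0]]
[[2,3],[15,7],[16,17],[18,10],[20,5],[28,4],[30,12],[32,0],[48,18],[50,0]]
[[2,3],[15,7],[16,17],[18,10],[20,5],[22,10],[30,12],[32,0],[48,18],[50,0]]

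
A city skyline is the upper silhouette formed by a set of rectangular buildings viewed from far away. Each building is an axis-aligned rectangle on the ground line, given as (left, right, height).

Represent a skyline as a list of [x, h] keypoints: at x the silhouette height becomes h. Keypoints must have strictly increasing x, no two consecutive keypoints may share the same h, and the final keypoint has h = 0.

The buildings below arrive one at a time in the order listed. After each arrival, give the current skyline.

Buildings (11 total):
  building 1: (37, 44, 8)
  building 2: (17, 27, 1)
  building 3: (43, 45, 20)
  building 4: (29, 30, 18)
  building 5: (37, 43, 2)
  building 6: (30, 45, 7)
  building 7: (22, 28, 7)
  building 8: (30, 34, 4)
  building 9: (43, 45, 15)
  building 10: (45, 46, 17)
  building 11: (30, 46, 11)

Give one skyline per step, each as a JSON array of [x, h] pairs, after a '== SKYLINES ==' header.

== SKYLINES ==
[[37,8],[44,0]]
[[17,1],[27,0],[37,8],[44,0]]
[[17,1],[27,0],[37,8],[43,20],[45,0]]
[[17,1],[27,0],[29,18],[30,0],[37,8],[43,20],[45,0]]
[[17,1],[27,0],[29,18],[30,0],[37,8],[43,20],[45,0]]
[[17,1],[27,0],[29,18],[30,7],[37,8],[43,20],[45,0]]
[[17,1],[22,7],[28,0],[29,18],[30,7],[37,8],[43,20],[45,0]]
[[17,1],[22,7],[28,0],[29,18],[30,7],[37,8],[43,20],[45,0]]
[[17,1],[22,7],[28,0],[29,18],[30,7],[37,8],[43,20],[45,0]]
[[17,1],[22,7],[28,0],[29,18],[30,7],[37,8],[43,20],[45,17],[46,0]]
[[17,1],[22,7],[28,0],[29,18],[30,11],[43,20],[45,17],[46,0]]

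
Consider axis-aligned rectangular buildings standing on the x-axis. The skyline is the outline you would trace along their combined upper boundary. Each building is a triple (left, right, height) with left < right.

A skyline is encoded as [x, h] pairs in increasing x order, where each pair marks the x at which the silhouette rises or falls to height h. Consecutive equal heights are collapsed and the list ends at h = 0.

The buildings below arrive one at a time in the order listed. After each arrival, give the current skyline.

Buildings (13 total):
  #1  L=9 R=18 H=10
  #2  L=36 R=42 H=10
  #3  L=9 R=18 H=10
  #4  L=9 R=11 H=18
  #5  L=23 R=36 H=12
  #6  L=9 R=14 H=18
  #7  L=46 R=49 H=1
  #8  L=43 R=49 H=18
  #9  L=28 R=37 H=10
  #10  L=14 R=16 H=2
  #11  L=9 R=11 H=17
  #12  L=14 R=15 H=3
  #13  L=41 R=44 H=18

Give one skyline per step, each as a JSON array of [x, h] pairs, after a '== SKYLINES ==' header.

== SKYLINES ==
[[9,10],[18,0]]
[[9,10],[18,0],[36,10],[42,0]]
[[9,10],[18,0],[36,10],[42,0]]
[[9,18],[11,10],[18,0],[36,10],[42,0]]
[[9,18],[11,10],[18,0],[23,12],[36,10],[42,0]]
[[9,18],[14,10],[18,0],[23,12],[36,10],[42,0]]
[[9,18],[14,10],[18,0],[23,12],[36,10],[42,0],[46,1],[49,0]]
[[9,18],[14,10],[18,0],[23,12],[36,10],[42,0],[43,18],[49,0]]
[[9,18],[14,10],[18,0],[23,12],[36,10],[42,0],[43,18],[49,0]]
[[9,18],[14,10],[18,0],[23,12],[36,10],[42,0],[43,18],[49,0]]
[[9,18],[14,10],[18,0],[23,12],[36,10],[42,0],[43,18],[49,0]]
[[9,18],[14,10],[18,0],[23,12],[36,10],[42,0],[43,18],[49,0]]
[[9,18],[14,10],[18,0],[23,12],[36,10],[41,18],[49,0]]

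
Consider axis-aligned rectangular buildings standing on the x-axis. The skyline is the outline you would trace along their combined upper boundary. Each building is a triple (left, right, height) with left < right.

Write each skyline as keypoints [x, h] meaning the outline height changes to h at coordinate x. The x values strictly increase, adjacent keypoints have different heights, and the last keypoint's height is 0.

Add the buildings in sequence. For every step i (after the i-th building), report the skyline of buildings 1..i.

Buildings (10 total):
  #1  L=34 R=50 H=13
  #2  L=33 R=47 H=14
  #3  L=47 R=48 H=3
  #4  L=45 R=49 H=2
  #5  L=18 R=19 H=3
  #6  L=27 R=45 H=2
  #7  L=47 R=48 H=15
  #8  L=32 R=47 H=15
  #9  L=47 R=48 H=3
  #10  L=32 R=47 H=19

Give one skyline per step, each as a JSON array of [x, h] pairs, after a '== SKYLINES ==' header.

== SKYLINES ==
[[34,13],[50,0]]
[[33,14],[47,13],[50,0]]
[[33,14],[47,13],[50,0]]
[[33,14],[47,13],[50,0]]
[[18,3],[19,0],[33,14],[47,13],[50,0]]
[[18,3],[19,0],[27,2],[33,14],[47,13],[50,0]]
[[18,3],[19,0],[27,2],[33,14],[47,15],[48,13],[50,0]]
[[18,3],[19,0],[27,2],[32,15],[48,13],[50,0]]
[[18,3],[19,0],[27,2],[32,15],[48,13],[50,0]]
[[18,3],[19,0],[27,2],[32,19],[47,15],[48,13],[50,0]]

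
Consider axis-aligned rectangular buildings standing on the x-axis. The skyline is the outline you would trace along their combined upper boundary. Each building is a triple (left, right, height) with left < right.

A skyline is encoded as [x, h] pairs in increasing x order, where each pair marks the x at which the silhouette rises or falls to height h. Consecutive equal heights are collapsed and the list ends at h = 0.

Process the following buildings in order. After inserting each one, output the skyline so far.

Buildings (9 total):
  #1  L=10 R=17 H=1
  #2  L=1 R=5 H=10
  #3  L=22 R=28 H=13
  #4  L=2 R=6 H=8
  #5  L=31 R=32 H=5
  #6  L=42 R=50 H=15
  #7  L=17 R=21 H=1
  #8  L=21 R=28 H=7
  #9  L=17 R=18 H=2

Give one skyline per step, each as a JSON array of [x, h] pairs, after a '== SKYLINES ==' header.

== SKYLINES ==
[[10,1],[17,0]]
[[1,10],[5,0],[10,1],[17,0]]
[[1,10],[5,0],[10,1],[17,0],[22,13],[28,0]]
[[1,10],[5,8],[6,0],[10,1],[17,0],[22,13],[28,0]]
[[1,10],[5,8],[6,0],[10,1],[17,0],[22,13],[28,0],[31,5],[32,0]]
[[1,10],[5,8],[6,0],[10,1],[17,0],[22,13],[28,0],[31,5],[32,0],[42,15],[50,0]]
[[1,10],[5,8],[6,0],[10,1],[21,0],[22,13],[28,0],[31,5],[32,0],[42,15],[50,0]]
[[1,10],[5,8],[6,0],[10,1],[21,7],[22,13],[28,0],[31,5],[32,0],[42,15],[50,0]]
[[1,10],[5,8],[6,0],[10,1],[17,2],[18,1],[21,7],[22,13],[28,0],[31,5],[32,0],[42,15],[50,0]]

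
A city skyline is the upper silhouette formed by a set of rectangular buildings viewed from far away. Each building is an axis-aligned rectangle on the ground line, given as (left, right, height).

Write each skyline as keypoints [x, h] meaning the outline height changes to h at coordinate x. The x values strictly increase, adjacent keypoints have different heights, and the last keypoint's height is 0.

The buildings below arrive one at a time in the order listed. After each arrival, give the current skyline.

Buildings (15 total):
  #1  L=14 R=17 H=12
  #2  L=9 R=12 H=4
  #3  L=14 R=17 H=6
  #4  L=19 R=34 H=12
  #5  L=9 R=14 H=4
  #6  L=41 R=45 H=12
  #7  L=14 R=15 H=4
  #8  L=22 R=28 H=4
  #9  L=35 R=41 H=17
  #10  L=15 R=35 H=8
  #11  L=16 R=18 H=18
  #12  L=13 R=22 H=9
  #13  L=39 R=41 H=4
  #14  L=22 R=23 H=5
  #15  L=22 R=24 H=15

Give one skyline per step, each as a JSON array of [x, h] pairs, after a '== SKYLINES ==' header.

== SKYLINES ==
[[14,12],[17,0]]
[[9,4],[12,0],[14,12],[17,0]]
[[9,4],[12,0],[14,12],[17,0]]
[[9,4],[12,0],[14,12],[17,0],[19,12],[34,0]]
[[9,4],[14,12],[17,0],[19,12],[34,0]]
[[9,4],[14,12],[17,0],[19,12],[34,0],[41,12],[45,0]]
[[9,4],[14,12],[17,0],[19,12],[34,0],[41,12],[45,0]]
[[9,4],[14,12],[17,0],[19,12],[34,0],[41,12],[45,0]]
[[9,4],[14,12],[17,0],[19,12],[34,0],[35,17],[41,12],[45,0]]
[[9,4],[14,12],[17,8],[19,12],[34,8],[35,17],[41,12],[45,0]]
[[9,4],[14,12],[16,18],[18,8],[19,12],[34,8],[35,17],[41,12],[45,0]]
[[9,4],[13,9],[14,12],[16,18],[18,9],[19,12],[34,8],[35,17],[41,12],[45,0]]
[[9,4],[13,9],[14,12],[16,18],[18,9],[19,12],[34,8],[35,17],[41,12],[45,0]]
[[9,4],[13,9],[14,12],[16,18],[18,9],[19,12],[34,8],[35,17],[41,12],[45,0]]
[[9,4],[13,9],[14,12],[16,18],[18,9],[19,12],[22,15],[24,12],[34,8],[35,17],[41,12],[45,0]]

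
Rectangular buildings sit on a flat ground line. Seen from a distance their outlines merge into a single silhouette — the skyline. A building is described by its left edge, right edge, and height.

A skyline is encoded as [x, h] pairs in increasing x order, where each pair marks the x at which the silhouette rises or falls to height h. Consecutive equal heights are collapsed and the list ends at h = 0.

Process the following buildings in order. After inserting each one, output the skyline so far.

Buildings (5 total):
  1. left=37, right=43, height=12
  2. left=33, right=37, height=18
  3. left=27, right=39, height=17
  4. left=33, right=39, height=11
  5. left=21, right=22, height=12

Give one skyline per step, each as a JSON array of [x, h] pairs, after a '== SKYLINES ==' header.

== SKYLINES ==
[[37,12],[43,0]]
[[33,18],[37,12],[43,0]]
[[27,17],[33,18],[37,17],[39,12],[43,0]]
[[27,17],[33,18],[37,17],[39,12],[43,0]]
[[21,12],[22,0],[27,17],[33,18],[37,17],[39,12],[43,0]]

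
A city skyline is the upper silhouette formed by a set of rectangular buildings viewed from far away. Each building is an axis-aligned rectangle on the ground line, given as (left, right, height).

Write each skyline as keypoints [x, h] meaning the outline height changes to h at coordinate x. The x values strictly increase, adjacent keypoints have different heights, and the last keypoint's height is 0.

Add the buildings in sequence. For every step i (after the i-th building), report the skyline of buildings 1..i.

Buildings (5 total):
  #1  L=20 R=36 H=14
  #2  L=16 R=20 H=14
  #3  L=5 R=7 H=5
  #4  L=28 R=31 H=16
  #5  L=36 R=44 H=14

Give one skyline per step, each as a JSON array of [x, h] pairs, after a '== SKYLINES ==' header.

== SKYLINES ==
[[20,14],[36,0]]
[[16,14],[36,0]]
[[5,5],[7,0],[16,14],[36,0]]
[[5,5],[7,0],[16,14],[28,16],[31,14],[36,0]]
[[5,5],[7,0],[16,14],[28,16],[31,14],[44,0]]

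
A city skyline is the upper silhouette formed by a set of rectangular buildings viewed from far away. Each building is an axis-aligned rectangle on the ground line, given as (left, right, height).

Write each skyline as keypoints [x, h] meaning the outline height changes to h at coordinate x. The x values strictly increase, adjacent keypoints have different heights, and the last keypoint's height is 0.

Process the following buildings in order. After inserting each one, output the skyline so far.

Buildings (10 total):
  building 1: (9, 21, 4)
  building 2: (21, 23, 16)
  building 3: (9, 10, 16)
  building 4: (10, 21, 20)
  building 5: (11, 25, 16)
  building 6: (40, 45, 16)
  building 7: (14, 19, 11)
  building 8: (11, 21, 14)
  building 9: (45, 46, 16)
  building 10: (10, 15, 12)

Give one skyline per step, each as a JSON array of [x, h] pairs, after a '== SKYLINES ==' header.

== SKYLINES ==
[[9,4],[21,0]]
[[9,4],[21,16],[23,0]]
[[9,16],[10,4],[21,16],[23,0]]
[[9,16],[10,20],[21,16],[23,0]]
[[9,16],[10,20],[21,16],[25,0]]
[[9,16],[10,20],[21,16],[25,0],[40,16],[45,0]]
[[9,16],[10,20],[21,16],[25,0],[40,16],[45,0]]
[[9,16],[10,20],[21,16],[25,0],[40,16],[45,0]]
[[9,16],[10,20],[21,16],[25,0],[40,16],[46,0]]
[[9,16],[10,20],[21,16],[25,0],[40,16],[46,0]]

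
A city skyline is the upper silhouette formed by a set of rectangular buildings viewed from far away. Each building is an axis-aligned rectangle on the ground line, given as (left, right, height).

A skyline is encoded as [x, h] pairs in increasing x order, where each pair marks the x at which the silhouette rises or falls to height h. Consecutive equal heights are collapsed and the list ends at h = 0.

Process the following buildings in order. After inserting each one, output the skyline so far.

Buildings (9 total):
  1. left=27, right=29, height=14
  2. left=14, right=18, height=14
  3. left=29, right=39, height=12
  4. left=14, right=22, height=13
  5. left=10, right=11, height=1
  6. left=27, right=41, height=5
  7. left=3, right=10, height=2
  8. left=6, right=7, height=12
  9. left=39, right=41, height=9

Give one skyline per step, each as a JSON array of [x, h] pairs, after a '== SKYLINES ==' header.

== SKYLINES ==
[[27,14],[29,0]]
[[14,14],[18,0],[27,14],[29,0]]
[[14,14],[18,0],[27,14],[29,12],[39,0]]
[[14,14],[18,13],[22,0],[27,14],[29,12],[39,0]]
[[10,1],[11,0],[14,14],[18,13],[22,0],[27,14],[29,12],[39,0]]
[[10,1],[11,0],[14,14],[18,13],[22,0],[27,14],[29,12],[39,5],[41,0]]
[[3,2],[10,1],[11,0],[14,14],[18,13],[22,0],[27,14],[29,12],[39,5],[41,0]]
[[3,2],[6,12],[7,2],[10,1],[11,0],[14,14],[18,13],[22,0],[27,14],[29,12],[39,5],[41,0]]
[[3,2],[6,12],[7,2],[10,1],[11,0],[14,14],[18,13],[22,0],[27,14],[29,12],[39,9],[41,0]]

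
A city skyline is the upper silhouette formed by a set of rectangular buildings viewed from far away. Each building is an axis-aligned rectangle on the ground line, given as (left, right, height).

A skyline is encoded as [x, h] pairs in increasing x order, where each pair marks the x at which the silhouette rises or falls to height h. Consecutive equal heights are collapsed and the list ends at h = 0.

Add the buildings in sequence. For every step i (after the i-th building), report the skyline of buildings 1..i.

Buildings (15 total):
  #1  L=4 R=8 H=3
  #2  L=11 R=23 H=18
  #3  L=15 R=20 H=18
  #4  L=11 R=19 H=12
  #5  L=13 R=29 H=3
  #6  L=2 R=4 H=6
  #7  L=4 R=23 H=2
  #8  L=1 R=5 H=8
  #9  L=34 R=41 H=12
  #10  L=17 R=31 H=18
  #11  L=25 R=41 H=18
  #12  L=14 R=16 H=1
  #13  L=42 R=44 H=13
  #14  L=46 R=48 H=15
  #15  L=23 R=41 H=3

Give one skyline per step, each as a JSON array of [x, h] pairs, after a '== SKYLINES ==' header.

== SKYLINES ==
[[4,3],[8,0]]
[[4,3],[8,0],[11,18],[23,0]]
[[4,3],[8,0],[11,18],[23,0]]
[[4,3],[8,0],[11,18],[23,0]]
[[4,3],[8,0],[11,18],[23,3],[29,0]]
[[2,6],[4,3],[8,0],[11,18],[23,3],[29,0]]
[[2,6],[4,3],[8,2],[11,18],[23,3],[29,0]]
[[1,8],[5,3],[8,2],[11,18],[23,3],[29,0]]
[[1,8],[5,3],[8,2],[11,18],[23,3],[29,0],[34,12],[41,0]]
[[1,8],[5,3],[8,2],[11,18],[31,0],[34,12],[41,0]]
[[1,8],[5,3],[8,2],[11,18],[41,0]]
[[1,8],[5,3],[8,2],[11,18],[41,0]]
[[1,8],[5,3],[8,2],[11,18],[41,0],[42,13],[44,0]]
[[1,8],[5,3],[8,2],[11,18],[41,0],[42,13],[44,0],[46,15],[48,0]]
[[1,8],[5,3],[8,2],[11,18],[41,0],[42,13],[44,0],[46,15],[48,0]]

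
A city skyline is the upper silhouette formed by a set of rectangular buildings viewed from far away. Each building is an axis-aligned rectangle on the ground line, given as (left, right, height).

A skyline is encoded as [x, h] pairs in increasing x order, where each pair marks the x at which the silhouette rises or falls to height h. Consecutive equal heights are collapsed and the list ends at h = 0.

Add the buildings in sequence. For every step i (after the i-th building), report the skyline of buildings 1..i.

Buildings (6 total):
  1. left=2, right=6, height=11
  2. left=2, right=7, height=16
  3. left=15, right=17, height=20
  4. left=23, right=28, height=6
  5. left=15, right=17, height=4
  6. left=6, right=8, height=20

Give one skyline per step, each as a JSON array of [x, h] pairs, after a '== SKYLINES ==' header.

== SKYLINES ==
[[2,11],[6,0]]
[[2,16],[7,0]]
[[2,16],[7,0],[15,20],[17,0]]
[[2,16],[7,0],[15,20],[17,0],[23,6],[28,0]]
[[2,16],[7,0],[15,20],[17,0],[23,6],[28,0]]
[[2,16],[6,20],[8,0],[15,20],[17,0],[23,6],[28,0]]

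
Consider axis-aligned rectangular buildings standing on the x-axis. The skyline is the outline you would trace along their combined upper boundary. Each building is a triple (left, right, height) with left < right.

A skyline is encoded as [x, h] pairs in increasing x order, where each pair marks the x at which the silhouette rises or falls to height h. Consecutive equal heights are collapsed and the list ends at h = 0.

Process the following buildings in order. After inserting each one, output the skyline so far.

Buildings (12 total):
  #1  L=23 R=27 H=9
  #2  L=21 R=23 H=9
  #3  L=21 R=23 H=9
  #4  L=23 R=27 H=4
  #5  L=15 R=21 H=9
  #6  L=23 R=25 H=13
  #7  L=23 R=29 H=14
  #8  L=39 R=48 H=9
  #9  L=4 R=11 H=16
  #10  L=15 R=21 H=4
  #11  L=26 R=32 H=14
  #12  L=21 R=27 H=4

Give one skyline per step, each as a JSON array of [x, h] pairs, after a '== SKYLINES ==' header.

== SKYLINES ==
[[23,9],[27,0]]
[[21,9],[27,0]]
[[21,9],[27,0]]
[[21,9],[27,0]]
[[15,9],[27,0]]
[[15,9],[23,13],[25,9],[27,0]]
[[15,9],[23,14],[29,0]]
[[15,9],[23,14],[29,0],[39,9],[48,0]]
[[4,16],[11,0],[15,9],[23,14],[29,0],[39,9],[48,0]]
[[4,16],[11,0],[15,9],[23,14],[29,0],[39,9],[48,0]]
[[4,16],[11,0],[15,9],[23,14],[32,0],[39,9],[48,0]]
[[4,16],[11,0],[15,9],[23,14],[32,0],[39,9],[48,0]]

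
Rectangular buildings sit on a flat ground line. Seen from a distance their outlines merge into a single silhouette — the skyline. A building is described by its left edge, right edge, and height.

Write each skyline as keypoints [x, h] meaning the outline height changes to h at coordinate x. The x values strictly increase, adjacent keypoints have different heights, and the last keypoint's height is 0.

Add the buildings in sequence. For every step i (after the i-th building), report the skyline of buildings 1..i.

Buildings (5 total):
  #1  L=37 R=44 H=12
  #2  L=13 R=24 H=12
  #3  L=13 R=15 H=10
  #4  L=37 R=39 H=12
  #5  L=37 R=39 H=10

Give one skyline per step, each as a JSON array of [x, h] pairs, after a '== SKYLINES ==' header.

== SKYLINES ==
[[37,12],[44,0]]
[[13,12],[24,0],[37,12],[44,0]]
[[13,12],[24,0],[37,12],[44,0]]
[[13,12],[24,0],[37,12],[44,0]]
[[13,12],[24,0],[37,12],[44,0]]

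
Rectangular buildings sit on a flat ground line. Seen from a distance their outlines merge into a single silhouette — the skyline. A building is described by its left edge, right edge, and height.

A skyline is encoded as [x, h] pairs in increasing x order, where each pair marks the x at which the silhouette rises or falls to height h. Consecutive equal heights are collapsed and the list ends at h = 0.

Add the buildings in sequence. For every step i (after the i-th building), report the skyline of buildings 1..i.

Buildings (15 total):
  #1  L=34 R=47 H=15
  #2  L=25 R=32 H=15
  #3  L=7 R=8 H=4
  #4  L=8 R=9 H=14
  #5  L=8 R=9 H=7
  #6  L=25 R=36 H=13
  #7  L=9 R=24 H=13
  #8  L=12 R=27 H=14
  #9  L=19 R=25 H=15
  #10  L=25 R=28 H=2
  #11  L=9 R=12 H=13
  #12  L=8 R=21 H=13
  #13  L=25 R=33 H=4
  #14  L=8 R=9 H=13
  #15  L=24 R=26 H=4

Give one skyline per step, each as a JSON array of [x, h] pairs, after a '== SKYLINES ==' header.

== SKYLINES ==
[[34,15],[47,0]]
[[25,15],[32,0],[34,15],[47,0]]
[[7,4],[8,0],[25,15],[32,0],[34,15],[47,0]]
[[7,4],[8,14],[9,0],[25,15],[32,0],[34,15],[47,0]]
[[7,4],[8,14],[9,0],[25,15],[32,0],[34,15],[47,0]]
[[7,4],[8,14],[9,0],[25,15],[32,13],[34,15],[47,0]]
[[7,4],[8,14],[9,13],[24,0],[25,15],[32,13],[34,15],[47,0]]
[[7,4],[8,14],[9,13],[12,14],[25,15],[32,13],[34,15],[47,0]]
[[7,4],[8,14],[9,13],[12,14],[19,15],[32,13],[34,15],[47,0]]
[[7,4],[8,14],[9,13],[12,14],[19,15],[32,13],[34,15],[47,0]]
[[7,4],[8,14],[9,13],[12,14],[19,15],[32,13],[34,15],[47,0]]
[[7,4],[8,14],[9,13],[12,14],[19,15],[32,13],[34,15],[47,0]]
[[7,4],[8,14],[9,13],[12,14],[19,15],[32,13],[34,15],[47,0]]
[[7,4],[8,14],[9,13],[12,14],[19,15],[32,13],[34,15],[47,0]]
[[7,4],[8,14],[9,13],[12,14],[19,15],[32,13],[34,15],[47,0]]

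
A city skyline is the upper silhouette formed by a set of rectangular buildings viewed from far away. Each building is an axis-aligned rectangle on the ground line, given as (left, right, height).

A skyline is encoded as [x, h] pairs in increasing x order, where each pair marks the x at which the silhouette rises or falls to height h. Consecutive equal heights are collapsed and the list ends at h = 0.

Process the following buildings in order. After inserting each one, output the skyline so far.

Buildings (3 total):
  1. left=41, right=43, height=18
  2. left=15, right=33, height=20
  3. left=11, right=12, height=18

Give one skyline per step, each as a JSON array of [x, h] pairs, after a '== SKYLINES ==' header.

== SKYLINES ==
[[41,18],[43,0]]
[[15,20],[33,0],[41,18],[43,0]]
[[11,18],[12,0],[15,20],[33,0],[41,18],[43,0]]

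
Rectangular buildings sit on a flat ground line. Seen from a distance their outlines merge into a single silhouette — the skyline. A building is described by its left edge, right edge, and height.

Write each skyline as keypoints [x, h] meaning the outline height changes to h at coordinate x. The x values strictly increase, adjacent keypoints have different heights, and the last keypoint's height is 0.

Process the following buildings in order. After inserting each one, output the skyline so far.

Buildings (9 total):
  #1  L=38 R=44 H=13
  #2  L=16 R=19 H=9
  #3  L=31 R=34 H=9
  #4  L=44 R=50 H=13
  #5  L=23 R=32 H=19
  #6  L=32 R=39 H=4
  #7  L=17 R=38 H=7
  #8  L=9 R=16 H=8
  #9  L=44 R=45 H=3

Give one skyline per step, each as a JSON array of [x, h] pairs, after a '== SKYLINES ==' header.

== SKYLINES ==
[[38,13],[44,0]]
[[16,9],[19,0],[38,13],[44,0]]
[[16,9],[19,0],[31,9],[34,0],[38,13],[44,0]]
[[16,9],[19,0],[31,9],[34,0],[38,13],[50,0]]
[[16,9],[19,0],[23,19],[32,9],[34,0],[38,13],[50,0]]
[[16,9],[19,0],[23,19],[32,9],[34,4],[38,13],[50,0]]
[[16,9],[19,7],[23,19],[32,9],[34,7],[38,13],[50,0]]
[[9,8],[16,9],[19,7],[23,19],[32,9],[34,7],[38,13],[50,0]]
[[9,8],[16,9],[19,7],[23,19],[32,9],[34,7],[38,13],[50,0]]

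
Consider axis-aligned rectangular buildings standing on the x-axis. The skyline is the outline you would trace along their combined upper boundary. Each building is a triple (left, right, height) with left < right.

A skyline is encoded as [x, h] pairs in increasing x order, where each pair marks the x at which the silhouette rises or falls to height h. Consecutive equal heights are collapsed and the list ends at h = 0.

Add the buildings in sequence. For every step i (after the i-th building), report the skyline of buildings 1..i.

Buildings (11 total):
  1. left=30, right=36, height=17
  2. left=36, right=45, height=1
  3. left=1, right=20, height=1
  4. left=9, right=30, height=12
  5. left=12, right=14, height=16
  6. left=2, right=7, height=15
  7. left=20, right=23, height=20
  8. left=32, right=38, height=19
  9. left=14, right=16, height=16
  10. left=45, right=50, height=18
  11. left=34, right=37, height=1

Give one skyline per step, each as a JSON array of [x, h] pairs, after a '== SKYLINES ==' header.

== SKYLINES ==
[[30,17],[36,0]]
[[30,17],[36,1],[45,0]]
[[1,1],[20,0],[30,17],[36,1],[45,0]]
[[1,1],[9,12],[30,17],[36,1],[45,0]]
[[1,1],[9,12],[12,16],[14,12],[30,17],[36,1],[45,0]]
[[1,1],[2,15],[7,1],[9,12],[12,16],[14,12],[30,17],[36,1],[45,0]]
[[1,1],[2,15],[7,1],[9,12],[12,16],[14,12],[20,20],[23,12],[30,17],[36,1],[45,0]]
[[1,1],[2,15],[7,1],[9,12],[12,16],[14,12],[20,20],[23,12],[30,17],[32,19],[38,1],[45,0]]
[[1,1],[2,15],[7,1],[9,12],[12,16],[16,12],[20,20],[23,12],[30,17],[32,19],[38,1],[45,0]]
[[1,1],[2,15],[7,1],[9,12],[12,16],[16,12],[20,20],[23,12],[30,17],[32,19],[38,1],[45,18],[50,0]]
[[1,1],[2,15],[7,1],[9,12],[12,16],[16,12],[20,20],[23,12],[30,17],[32,19],[38,1],[45,18],[50,0]]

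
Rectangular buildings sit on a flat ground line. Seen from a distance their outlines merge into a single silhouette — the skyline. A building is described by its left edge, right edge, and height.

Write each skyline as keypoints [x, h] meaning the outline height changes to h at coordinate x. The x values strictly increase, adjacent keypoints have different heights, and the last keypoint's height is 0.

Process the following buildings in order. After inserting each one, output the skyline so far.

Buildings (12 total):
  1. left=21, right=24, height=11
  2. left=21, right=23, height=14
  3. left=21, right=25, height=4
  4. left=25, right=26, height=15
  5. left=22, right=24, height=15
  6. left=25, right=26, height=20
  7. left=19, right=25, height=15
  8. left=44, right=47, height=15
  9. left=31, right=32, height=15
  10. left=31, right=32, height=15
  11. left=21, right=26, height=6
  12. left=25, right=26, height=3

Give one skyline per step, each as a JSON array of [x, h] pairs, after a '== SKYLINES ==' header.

== SKYLINES ==
[[21,11],[24,0]]
[[21,14],[23,11],[24,0]]
[[21,14],[23,11],[24,4],[25,0]]
[[21,14],[23,11],[24,4],[25,15],[26,0]]
[[21,14],[22,15],[24,4],[25,15],[26,0]]
[[21,14],[22,15],[24,4],[25,20],[26,0]]
[[19,15],[25,20],[26,0]]
[[19,15],[25,20],[26,0],[44,15],[47,0]]
[[19,15],[25,20],[26,0],[31,15],[32,0],[44,15],[47,0]]
[[19,15],[25,20],[26,0],[31,15],[32,0],[44,15],[47,0]]
[[19,15],[25,20],[26,0],[31,15],[32,0],[44,15],[47,0]]
[[19,15],[25,20],[26,0],[31,15],[32,0],[44,15],[47,0]]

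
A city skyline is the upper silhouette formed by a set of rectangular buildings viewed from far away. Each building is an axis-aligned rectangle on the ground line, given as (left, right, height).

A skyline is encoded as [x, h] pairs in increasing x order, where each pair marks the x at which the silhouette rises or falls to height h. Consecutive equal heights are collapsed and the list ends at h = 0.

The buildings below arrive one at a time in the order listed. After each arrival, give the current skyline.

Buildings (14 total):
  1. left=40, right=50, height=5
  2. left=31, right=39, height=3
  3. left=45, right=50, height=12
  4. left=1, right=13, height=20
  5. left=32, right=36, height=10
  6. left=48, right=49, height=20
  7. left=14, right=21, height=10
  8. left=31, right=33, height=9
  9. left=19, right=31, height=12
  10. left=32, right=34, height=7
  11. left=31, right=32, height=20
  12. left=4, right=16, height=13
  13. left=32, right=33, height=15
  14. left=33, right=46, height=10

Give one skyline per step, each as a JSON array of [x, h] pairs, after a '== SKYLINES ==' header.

== SKYLINES ==
[[40,5],[50,0]]
[[31,3],[39,0],[40,5],[50,0]]
[[31,3],[39,0],[40,5],[45,12],[50,0]]
[[1,20],[13,0],[31,3],[39,0],[40,5],[45,12],[50,0]]
[[1,20],[13,0],[31,3],[32,10],[36,3],[39,0],[40,5],[45,12],[50,0]]
[[1,20],[13,0],[31,3],[32,10],[36,3],[39,0],[40,5],[45,12],[48,20],[49,12],[50,0]]
[[1,20],[13,0],[14,10],[21,0],[31,3],[32,10],[36,3],[39,0],[40,5],[45,12],[48,20],[49,12],[50,0]]
[[1,20],[13,0],[14,10],[21,0],[31,9],[32,10],[36,3],[39,0],[40,5],[45,12],[48,20],[49,12],[50,0]]
[[1,20],[13,0],[14,10],[19,12],[31,9],[32,10],[36,3],[39,0],[40,5],[45,12],[48,20],[49,12],[50,0]]
[[1,20],[13,0],[14,10],[19,12],[31,9],[32,10],[36,3],[39,0],[40,5],[45,12],[48,20],[49,12],[50,0]]
[[1,20],[13,0],[14,10],[19,12],[31,20],[32,10],[36,3],[39,0],[40,5],[45,12],[48,20],[49,12],[50,0]]
[[1,20],[13,13],[16,10],[19,12],[31,20],[32,10],[36,3],[39,0],[40,5],[45,12],[48,20],[49,12],[50,0]]
[[1,20],[13,13],[16,10],[19,12],[31,20],[32,15],[33,10],[36,3],[39,0],[40,5],[45,12],[48,20],[49,12],[50,0]]
[[1,20],[13,13],[16,10],[19,12],[31,20],[32,15],[33,10],[45,12],[48,20],[49,12],[50,0]]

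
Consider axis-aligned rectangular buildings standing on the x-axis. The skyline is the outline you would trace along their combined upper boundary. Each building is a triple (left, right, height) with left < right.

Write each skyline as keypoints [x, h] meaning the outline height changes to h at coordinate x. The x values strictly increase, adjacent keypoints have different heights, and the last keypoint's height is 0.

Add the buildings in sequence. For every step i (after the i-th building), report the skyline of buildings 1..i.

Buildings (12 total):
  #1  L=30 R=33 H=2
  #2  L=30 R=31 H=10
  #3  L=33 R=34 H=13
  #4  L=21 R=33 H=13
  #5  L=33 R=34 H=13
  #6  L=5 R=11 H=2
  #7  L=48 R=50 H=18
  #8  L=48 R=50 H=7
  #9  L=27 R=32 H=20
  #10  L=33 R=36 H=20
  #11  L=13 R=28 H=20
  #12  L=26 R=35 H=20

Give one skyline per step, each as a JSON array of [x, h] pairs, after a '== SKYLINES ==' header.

== SKYLINES ==
[[30,2],[33,0]]
[[30,10],[31,2],[33,0]]
[[30,10],[31,2],[33,13],[34,0]]
[[21,13],[34,0]]
[[21,13],[34,0]]
[[5,2],[11,0],[21,13],[34,0]]
[[5,2],[11,0],[21,13],[34,0],[48,18],[50,0]]
[[5,2],[11,0],[21,13],[34,0],[48,18],[50,0]]
[[5,2],[11,0],[21,13],[27,20],[32,13],[34,0],[48,18],[50,0]]
[[5,2],[11,0],[21,13],[27,20],[32,13],[33,20],[36,0],[48,18],[50,0]]
[[5,2],[11,0],[13,20],[32,13],[33,20],[36,0],[48,18],[50,0]]
[[5,2],[11,0],[13,20],[36,0],[48,18],[50,0]]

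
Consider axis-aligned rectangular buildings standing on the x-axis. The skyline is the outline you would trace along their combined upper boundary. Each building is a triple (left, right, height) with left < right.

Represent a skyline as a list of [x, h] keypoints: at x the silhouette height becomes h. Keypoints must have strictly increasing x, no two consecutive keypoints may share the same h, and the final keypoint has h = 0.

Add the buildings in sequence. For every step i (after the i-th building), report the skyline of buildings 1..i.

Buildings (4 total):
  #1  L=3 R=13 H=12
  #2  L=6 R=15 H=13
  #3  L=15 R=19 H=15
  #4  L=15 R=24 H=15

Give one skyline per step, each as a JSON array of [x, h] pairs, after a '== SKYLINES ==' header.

== SKYLINES ==
[[3,12],[13,0]]
[[3,12],[6,13],[15,0]]
[[3,12],[6,13],[15,15],[19,0]]
[[3,12],[6,13],[15,15],[24,0]]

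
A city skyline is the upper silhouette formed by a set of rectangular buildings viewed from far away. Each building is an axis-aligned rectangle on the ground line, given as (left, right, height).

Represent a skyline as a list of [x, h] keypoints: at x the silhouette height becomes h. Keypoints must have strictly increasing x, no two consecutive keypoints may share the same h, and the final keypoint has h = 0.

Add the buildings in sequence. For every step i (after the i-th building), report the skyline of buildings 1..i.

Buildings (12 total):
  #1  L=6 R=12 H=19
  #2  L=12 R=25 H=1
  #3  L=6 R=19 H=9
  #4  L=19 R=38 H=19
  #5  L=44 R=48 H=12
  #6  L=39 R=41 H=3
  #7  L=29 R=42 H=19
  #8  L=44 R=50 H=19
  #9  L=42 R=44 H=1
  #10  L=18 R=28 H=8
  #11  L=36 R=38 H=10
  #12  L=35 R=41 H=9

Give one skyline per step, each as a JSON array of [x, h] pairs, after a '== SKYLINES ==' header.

== SKYLINES ==
[[6,19],[12,0]]
[[6,19],[12,1],[25,0]]
[[6,19],[12,9],[19,1],[25,0]]
[[6,19],[12,9],[19,19],[38,0]]
[[6,19],[12,9],[19,19],[38,0],[44,12],[48,0]]
[[6,19],[12,9],[19,19],[38,0],[39,3],[41,0],[44,12],[48,0]]
[[6,19],[12,9],[19,19],[42,0],[44,12],[48,0]]
[[6,19],[12,9],[19,19],[42,0],[44,19],[50,0]]
[[6,19],[12,9],[19,19],[42,1],[44,19],[50,0]]
[[6,19],[12,9],[19,19],[42,1],[44,19],[50,0]]
[[6,19],[12,9],[19,19],[42,1],[44,19],[50,0]]
[[6,19],[12,9],[19,19],[42,1],[44,19],[50,0]]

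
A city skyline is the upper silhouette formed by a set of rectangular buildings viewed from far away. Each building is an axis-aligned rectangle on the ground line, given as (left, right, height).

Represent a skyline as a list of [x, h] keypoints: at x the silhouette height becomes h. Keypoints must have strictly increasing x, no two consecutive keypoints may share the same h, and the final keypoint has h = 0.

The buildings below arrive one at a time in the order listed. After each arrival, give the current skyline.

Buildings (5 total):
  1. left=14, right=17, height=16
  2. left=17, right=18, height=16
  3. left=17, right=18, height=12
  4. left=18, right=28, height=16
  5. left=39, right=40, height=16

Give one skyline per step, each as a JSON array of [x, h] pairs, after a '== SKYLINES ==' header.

== SKYLINES ==
[[14,16],[17,0]]
[[14,16],[18,0]]
[[14,16],[18,0]]
[[14,16],[28,0]]
[[14,16],[28,0],[39,16],[40,0]]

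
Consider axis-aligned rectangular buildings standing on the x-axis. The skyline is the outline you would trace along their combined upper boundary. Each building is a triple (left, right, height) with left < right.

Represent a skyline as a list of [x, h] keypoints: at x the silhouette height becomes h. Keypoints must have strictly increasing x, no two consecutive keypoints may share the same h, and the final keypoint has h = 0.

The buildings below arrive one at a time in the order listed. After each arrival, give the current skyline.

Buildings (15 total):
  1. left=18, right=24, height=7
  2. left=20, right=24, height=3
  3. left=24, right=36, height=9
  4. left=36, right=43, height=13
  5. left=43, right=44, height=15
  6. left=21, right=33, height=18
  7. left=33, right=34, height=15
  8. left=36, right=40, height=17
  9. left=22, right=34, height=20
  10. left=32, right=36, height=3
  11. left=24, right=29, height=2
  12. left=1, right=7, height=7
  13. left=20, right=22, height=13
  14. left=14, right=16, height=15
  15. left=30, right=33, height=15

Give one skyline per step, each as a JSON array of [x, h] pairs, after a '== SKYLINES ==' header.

== SKYLINES ==
[[18,7],[24,0]]
[[18,7],[24,0]]
[[18,7],[24,9],[36,0]]
[[18,7],[24,9],[36,13],[43,0]]
[[18,7],[24,9],[36,13],[43,15],[44,0]]
[[18,7],[21,18],[33,9],[36,13],[43,15],[44,0]]
[[18,7],[21,18],[33,15],[34,9],[36,13],[43,15],[44,0]]
[[18,7],[21,18],[33,15],[34,9],[36,17],[40,13],[43,15],[44,0]]
[[18,7],[21,18],[22,20],[34,9],[36,17],[40,13],[43,15],[44,0]]
[[18,7],[21,18],[22,20],[34,9],[36,17],[40,13],[43,15],[44,0]]
[[18,7],[21,18],[22,20],[34,9],[36,17],[40,13],[43,15],[44,0]]
[[1,7],[7,0],[18,7],[21,18],[22,20],[34,9],[36,17],[40,13],[43,15],[44,0]]
[[1,7],[7,0],[18,7],[20,13],[21,18],[22,20],[34,9],[36,17],[40,13],[43,15],[44,0]]
[[1,7],[7,0],[14,15],[16,0],[18,7],[20,13],[21,18],[22,20],[34,9],[36,17],[40,13],[43,15],[44,0]]
[[1,7],[7,0],[14,15],[16,0],[18,7],[20,13],[21,18],[22,20],[34,9],[36,17],[40,13],[43,15],[44,0]]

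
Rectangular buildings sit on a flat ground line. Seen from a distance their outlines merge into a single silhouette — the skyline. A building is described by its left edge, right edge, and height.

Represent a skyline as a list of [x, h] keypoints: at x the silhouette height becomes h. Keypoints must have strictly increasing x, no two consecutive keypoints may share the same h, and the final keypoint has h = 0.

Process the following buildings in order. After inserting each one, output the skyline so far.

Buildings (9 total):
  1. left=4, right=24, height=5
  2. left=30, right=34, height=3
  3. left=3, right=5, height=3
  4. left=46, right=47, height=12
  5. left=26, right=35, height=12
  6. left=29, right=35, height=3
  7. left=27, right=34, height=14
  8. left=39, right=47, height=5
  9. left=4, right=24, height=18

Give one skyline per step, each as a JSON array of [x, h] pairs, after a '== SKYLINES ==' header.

== SKYLINES ==
[[4,5],[24,0]]
[[4,5],[24,0],[30,3],[34,0]]
[[3,3],[4,5],[24,0],[30,3],[34,0]]
[[3,3],[4,5],[24,0],[30,3],[34,0],[46,12],[47,0]]
[[3,3],[4,5],[24,0],[26,12],[35,0],[46,12],[47,0]]
[[3,3],[4,5],[24,0],[26,12],[35,0],[46,12],[47,0]]
[[3,3],[4,5],[24,0],[26,12],[27,14],[34,12],[35,0],[46,12],[47,0]]
[[3,3],[4,5],[24,0],[26,12],[27,14],[34,12],[35,0],[39,5],[46,12],[47,0]]
[[3,3],[4,18],[24,0],[26,12],[27,14],[34,12],[35,0],[39,5],[46,12],[47,0]]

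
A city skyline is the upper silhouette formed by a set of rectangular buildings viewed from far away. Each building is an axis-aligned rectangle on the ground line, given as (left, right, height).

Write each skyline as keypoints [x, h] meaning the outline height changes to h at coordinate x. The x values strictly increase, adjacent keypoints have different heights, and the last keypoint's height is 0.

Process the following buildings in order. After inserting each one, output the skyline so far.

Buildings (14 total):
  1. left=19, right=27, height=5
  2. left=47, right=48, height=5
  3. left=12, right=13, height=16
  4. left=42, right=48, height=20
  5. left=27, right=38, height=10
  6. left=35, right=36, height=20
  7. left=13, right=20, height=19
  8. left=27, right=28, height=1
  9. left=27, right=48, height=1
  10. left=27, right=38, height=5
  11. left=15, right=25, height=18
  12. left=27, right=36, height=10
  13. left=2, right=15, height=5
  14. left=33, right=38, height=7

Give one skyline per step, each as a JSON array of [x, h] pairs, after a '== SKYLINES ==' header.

== SKYLINES ==
[[19,5],[27,0]]
[[19,5],[27,0],[47,5],[48,0]]
[[12,16],[13,0],[19,5],[27,0],[47,5],[48,0]]
[[12,16],[13,0],[19,5],[27,0],[42,20],[48,0]]
[[12,16],[13,0],[19,5],[27,10],[38,0],[42,20],[48,0]]
[[12,16],[13,0],[19,5],[27,10],[35,20],[36,10],[38,0],[42,20],[48,0]]
[[12,16],[13,19],[20,5],[27,10],[35,20],[36,10],[38,0],[42,20],[48,0]]
[[12,16],[13,19],[20,5],[27,10],[35,20],[36,10],[38,0],[42,20],[48,0]]
[[12,16],[13,19],[20,5],[27,10],[35,20],[36,10],[38,1],[42,20],[48,0]]
[[12,16],[13,19],[20,5],[27,10],[35,20],[36,10],[38,1],[42,20],[48,0]]
[[12,16],[13,19],[20,18],[25,5],[27,10],[35,20],[36,10],[38,1],[42,20],[48,0]]
[[12,16],[13,19],[20,18],[25,5],[27,10],[35,20],[36,10],[38,1],[42,20],[48,0]]
[[2,5],[12,16],[13,19],[20,18],[25,5],[27,10],[35,20],[36,10],[38,1],[42,20],[48,0]]
[[2,5],[12,16],[13,19],[20,18],[25,5],[27,10],[35,20],[36,10],[38,1],[42,20],[48,0]]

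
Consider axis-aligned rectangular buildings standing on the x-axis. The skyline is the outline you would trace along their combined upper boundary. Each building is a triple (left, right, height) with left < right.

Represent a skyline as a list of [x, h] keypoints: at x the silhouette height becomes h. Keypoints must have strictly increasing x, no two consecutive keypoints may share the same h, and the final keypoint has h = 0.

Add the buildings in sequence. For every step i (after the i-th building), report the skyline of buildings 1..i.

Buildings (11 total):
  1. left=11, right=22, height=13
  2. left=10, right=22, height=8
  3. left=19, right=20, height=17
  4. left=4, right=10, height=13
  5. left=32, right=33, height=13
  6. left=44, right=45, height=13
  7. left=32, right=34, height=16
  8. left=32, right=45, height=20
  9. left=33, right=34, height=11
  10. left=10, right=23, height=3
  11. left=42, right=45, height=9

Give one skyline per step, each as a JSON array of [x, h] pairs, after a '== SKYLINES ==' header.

== SKYLINES ==
[[11,13],[22,0]]
[[10,8],[11,13],[22,0]]
[[10,8],[11,13],[19,17],[20,13],[22,0]]
[[4,13],[10,8],[11,13],[19,17],[20,13],[22,0]]
[[4,13],[10,8],[11,13],[19,17],[20,13],[22,0],[32,13],[33,0]]
[[4,13],[10,8],[11,13],[19,17],[20,13],[22,0],[32,13],[33,0],[44,13],[45,0]]
[[4,13],[10,8],[11,13],[19,17],[20,13],[22,0],[32,16],[34,0],[44,13],[45,0]]
[[4,13],[10,8],[11,13],[19,17],[20,13],[22,0],[32,20],[45,0]]
[[4,13],[10,8],[11,13],[19,17],[20,13],[22,0],[32,20],[45,0]]
[[4,13],[10,8],[11,13],[19,17],[20,13],[22,3],[23,0],[32,20],[45,0]]
[[4,13],[10,8],[11,13],[19,17],[20,13],[22,3],[23,0],[32,20],[45,0]]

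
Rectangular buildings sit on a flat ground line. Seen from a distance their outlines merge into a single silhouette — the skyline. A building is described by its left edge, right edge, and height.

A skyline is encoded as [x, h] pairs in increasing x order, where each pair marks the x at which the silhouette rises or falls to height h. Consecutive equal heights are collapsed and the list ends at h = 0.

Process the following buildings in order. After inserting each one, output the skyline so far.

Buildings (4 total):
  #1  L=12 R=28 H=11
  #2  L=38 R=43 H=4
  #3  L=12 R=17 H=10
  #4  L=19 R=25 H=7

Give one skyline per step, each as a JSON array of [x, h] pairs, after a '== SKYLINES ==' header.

== SKYLINES ==
[[12,11],[28,0]]
[[12,11],[28,0],[38,4],[43,0]]
[[12,11],[28,0],[38,4],[43,0]]
[[12,11],[28,0],[38,4],[43,0]]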